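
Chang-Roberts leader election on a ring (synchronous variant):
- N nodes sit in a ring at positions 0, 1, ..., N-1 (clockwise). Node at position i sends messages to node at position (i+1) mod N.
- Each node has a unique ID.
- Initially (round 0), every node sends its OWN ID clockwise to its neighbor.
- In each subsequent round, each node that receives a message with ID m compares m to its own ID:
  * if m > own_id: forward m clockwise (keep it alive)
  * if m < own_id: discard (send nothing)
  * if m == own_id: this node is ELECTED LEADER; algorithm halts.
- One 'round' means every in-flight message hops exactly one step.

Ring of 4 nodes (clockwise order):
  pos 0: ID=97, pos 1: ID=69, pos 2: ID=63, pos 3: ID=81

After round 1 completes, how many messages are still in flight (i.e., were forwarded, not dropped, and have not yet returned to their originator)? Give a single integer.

Round 1: pos1(id69) recv 97: fwd; pos2(id63) recv 69: fwd; pos3(id81) recv 63: drop; pos0(id97) recv 81: drop
After round 1: 2 messages still in flight

Answer: 2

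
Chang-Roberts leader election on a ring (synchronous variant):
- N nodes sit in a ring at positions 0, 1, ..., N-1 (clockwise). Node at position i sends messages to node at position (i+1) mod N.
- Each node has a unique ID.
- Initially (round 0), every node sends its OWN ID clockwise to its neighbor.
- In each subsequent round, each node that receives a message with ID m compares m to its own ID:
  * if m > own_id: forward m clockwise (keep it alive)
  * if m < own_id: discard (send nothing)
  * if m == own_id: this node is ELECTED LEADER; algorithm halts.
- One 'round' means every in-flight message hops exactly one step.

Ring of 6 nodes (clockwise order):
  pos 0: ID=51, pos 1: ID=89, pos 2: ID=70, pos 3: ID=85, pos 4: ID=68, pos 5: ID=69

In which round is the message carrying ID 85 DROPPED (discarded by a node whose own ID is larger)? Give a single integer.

Round 1: pos1(id89) recv 51: drop; pos2(id70) recv 89: fwd; pos3(id85) recv 70: drop; pos4(id68) recv 85: fwd; pos5(id69) recv 68: drop; pos0(id51) recv 69: fwd
Round 2: pos3(id85) recv 89: fwd; pos5(id69) recv 85: fwd; pos1(id89) recv 69: drop
Round 3: pos4(id68) recv 89: fwd; pos0(id51) recv 85: fwd
Round 4: pos5(id69) recv 89: fwd; pos1(id89) recv 85: drop
Round 5: pos0(id51) recv 89: fwd
Round 6: pos1(id89) recv 89: ELECTED
Message ID 85 originates at pos 3; dropped at pos 1 in round 4

Answer: 4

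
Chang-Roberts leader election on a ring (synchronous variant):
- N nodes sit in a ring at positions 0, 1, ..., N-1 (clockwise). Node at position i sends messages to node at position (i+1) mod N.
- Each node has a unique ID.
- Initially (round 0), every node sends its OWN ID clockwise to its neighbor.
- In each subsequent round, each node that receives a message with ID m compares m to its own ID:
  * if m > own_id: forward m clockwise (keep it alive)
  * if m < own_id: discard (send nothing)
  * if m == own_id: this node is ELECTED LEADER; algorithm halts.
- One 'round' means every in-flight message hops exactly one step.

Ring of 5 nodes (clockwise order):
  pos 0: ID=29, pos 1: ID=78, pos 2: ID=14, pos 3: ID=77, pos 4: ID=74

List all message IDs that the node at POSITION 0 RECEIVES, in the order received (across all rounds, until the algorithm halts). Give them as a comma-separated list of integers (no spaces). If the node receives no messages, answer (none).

Answer: 74,77,78

Derivation:
Round 1: pos1(id78) recv 29: drop; pos2(id14) recv 78: fwd; pos3(id77) recv 14: drop; pos4(id74) recv 77: fwd; pos0(id29) recv 74: fwd
Round 2: pos3(id77) recv 78: fwd; pos0(id29) recv 77: fwd; pos1(id78) recv 74: drop
Round 3: pos4(id74) recv 78: fwd; pos1(id78) recv 77: drop
Round 4: pos0(id29) recv 78: fwd
Round 5: pos1(id78) recv 78: ELECTED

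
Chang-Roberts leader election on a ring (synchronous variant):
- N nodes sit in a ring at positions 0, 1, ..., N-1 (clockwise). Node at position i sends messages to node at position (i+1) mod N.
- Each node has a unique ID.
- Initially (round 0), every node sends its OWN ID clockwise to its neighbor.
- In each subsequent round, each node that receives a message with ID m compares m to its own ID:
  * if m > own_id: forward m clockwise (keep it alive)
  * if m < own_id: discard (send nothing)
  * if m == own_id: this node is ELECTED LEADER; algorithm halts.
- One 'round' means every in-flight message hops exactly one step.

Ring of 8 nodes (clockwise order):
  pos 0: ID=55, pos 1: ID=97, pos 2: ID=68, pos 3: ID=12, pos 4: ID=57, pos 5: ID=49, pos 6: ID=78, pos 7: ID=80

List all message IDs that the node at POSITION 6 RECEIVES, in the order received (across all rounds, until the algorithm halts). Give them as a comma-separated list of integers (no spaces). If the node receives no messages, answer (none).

Round 1: pos1(id97) recv 55: drop; pos2(id68) recv 97: fwd; pos3(id12) recv 68: fwd; pos4(id57) recv 12: drop; pos5(id49) recv 57: fwd; pos6(id78) recv 49: drop; pos7(id80) recv 78: drop; pos0(id55) recv 80: fwd
Round 2: pos3(id12) recv 97: fwd; pos4(id57) recv 68: fwd; pos6(id78) recv 57: drop; pos1(id97) recv 80: drop
Round 3: pos4(id57) recv 97: fwd; pos5(id49) recv 68: fwd
Round 4: pos5(id49) recv 97: fwd; pos6(id78) recv 68: drop
Round 5: pos6(id78) recv 97: fwd
Round 6: pos7(id80) recv 97: fwd
Round 7: pos0(id55) recv 97: fwd
Round 8: pos1(id97) recv 97: ELECTED

Answer: 49,57,68,97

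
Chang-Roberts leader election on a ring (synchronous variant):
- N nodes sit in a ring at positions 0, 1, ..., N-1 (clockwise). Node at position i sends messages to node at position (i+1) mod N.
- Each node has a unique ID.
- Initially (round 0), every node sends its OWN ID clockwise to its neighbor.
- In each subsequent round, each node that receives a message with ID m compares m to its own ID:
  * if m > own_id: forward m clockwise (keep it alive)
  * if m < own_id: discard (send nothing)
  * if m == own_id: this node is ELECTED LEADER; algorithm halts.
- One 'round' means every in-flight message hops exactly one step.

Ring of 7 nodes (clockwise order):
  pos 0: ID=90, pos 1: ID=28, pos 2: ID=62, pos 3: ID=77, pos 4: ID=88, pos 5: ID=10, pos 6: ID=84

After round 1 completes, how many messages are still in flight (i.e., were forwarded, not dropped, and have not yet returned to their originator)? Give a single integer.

Round 1: pos1(id28) recv 90: fwd; pos2(id62) recv 28: drop; pos3(id77) recv 62: drop; pos4(id88) recv 77: drop; pos5(id10) recv 88: fwd; pos6(id84) recv 10: drop; pos0(id90) recv 84: drop
After round 1: 2 messages still in flight

Answer: 2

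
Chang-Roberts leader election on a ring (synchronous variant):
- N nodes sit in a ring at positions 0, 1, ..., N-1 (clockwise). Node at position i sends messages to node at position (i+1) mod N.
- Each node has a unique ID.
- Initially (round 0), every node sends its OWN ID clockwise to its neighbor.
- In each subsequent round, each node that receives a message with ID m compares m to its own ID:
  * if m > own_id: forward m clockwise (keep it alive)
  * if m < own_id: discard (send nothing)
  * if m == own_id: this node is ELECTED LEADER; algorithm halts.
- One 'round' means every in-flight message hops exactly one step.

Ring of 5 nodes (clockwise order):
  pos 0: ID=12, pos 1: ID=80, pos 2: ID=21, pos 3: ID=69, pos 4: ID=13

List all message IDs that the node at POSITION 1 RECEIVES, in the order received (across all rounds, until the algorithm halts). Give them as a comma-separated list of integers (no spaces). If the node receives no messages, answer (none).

Answer: 12,13,69,80

Derivation:
Round 1: pos1(id80) recv 12: drop; pos2(id21) recv 80: fwd; pos3(id69) recv 21: drop; pos4(id13) recv 69: fwd; pos0(id12) recv 13: fwd
Round 2: pos3(id69) recv 80: fwd; pos0(id12) recv 69: fwd; pos1(id80) recv 13: drop
Round 3: pos4(id13) recv 80: fwd; pos1(id80) recv 69: drop
Round 4: pos0(id12) recv 80: fwd
Round 5: pos1(id80) recv 80: ELECTED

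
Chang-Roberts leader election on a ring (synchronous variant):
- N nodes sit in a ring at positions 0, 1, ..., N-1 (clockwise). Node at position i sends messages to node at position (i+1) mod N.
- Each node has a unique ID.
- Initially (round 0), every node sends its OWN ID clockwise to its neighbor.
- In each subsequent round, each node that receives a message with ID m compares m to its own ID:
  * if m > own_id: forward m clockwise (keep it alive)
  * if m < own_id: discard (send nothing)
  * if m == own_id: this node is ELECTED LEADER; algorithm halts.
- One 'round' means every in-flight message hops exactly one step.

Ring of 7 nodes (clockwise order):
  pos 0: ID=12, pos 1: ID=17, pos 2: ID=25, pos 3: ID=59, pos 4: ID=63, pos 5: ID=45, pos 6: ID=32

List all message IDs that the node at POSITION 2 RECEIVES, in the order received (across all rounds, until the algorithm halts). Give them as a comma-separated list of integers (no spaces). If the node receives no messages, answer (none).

Round 1: pos1(id17) recv 12: drop; pos2(id25) recv 17: drop; pos3(id59) recv 25: drop; pos4(id63) recv 59: drop; pos5(id45) recv 63: fwd; pos6(id32) recv 45: fwd; pos0(id12) recv 32: fwd
Round 2: pos6(id32) recv 63: fwd; pos0(id12) recv 45: fwd; pos1(id17) recv 32: fwd
Round 3: pos0(id12) recv 63: fwd; pos1(id17) recv 45: fwd; pos2(id25) recv 32: fwd
Round 4: pos1(id17) recv 63: fwd; pos2(id25) recv 45: fwd; pos3(id59) recv 32: drop
Round 5: pos2(id25) recv 63: fwd; pos3(id59) recv 45: drop
Round 6: pos3(id59) recv 63: fwd
Round 7: pos4(id63) recv 63: ELECTED

Answer: 17,32,45,63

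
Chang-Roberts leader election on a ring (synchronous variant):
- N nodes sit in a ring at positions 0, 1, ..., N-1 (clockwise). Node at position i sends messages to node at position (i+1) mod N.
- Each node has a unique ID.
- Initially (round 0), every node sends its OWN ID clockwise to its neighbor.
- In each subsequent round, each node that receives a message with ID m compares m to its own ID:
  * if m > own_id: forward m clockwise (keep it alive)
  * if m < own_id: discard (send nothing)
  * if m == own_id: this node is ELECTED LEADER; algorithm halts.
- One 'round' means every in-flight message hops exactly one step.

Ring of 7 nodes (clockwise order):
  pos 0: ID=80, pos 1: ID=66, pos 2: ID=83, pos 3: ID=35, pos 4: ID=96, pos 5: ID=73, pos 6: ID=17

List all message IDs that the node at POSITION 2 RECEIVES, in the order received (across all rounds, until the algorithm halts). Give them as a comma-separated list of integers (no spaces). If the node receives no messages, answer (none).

Round 1: pos1(id66) recv 80: fwd; pos2(id83) recv 66: drop; pos3(id35) recv 83: fwd; pos4(id96) recv 35: drop; pos5(id73) recv 96: fwd; pos6(id17) recv 73: fwd; pos0(id80) recv 17: drop
Round 2: pos2(id83) recv 80: drop; pos4(id96) recv 83: drop; pos6(id17) recv 96: fwd; pos0(id80) recv 73: drop
Round 3: pos0(id80) recv 96: fwd
Round 4: pos1(id66) recv 96: fwd
Round 5: pos2(id83) recv 96: fwd
Round 6: pos3(id35) recv 96: fwd
Round 7: pos4(id96) recv 96: ELECTED

Answer: 66,80,96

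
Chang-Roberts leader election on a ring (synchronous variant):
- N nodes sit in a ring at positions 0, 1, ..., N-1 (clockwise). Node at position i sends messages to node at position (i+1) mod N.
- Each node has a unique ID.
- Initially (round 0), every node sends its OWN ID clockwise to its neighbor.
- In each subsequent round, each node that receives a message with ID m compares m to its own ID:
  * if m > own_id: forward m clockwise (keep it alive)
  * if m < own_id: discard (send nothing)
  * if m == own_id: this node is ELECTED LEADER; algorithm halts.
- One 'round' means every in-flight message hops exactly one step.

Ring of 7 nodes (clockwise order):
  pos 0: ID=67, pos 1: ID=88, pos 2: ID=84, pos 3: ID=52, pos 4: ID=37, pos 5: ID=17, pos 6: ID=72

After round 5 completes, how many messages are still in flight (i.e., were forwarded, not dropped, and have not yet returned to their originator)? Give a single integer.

Answer: 2

Derivation:
Round 1: pos1(id88) recv 67: drop; pos2(id84) recv 88: fwd; pos3(id52) recv 84: fwd; pos4(id37) recv 52: fwd; pos5(id17) recv 37: fwd; pos6(id72) recv 17: drop; pos0(id67) recv 72: fwd
Round 2: pos3(id52) recv 88: fwd; pos4(id37) recv 84: fwd; pos5(id17) recv 52: fwd; pos6(id72) recv 37: drop; pos1(id88) recv 72: drop
Round 3: pos4(id37) recv 88: fwd; pos5(id17) recv 84: fwd; pos6(id72) recv 52: drop
Round 4: pos5(id17) recv 88: fwd; pos6(id72) recv 84: fwd
Round 5: pos6(id72) recv 88: fwd; pos0(id67) recv 84: fwd
After round 5: 2 messages still in flight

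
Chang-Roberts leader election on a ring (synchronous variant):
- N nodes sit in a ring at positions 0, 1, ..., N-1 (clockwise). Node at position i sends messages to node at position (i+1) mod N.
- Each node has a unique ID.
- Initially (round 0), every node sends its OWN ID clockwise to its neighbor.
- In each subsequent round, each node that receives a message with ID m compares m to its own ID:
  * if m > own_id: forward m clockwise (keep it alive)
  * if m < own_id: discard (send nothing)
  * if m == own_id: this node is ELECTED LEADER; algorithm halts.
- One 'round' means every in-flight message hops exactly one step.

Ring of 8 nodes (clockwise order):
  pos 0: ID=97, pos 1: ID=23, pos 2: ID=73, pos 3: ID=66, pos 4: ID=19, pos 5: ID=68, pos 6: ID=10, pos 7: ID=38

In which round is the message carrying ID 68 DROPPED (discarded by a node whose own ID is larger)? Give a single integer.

Answer: 3

Derivation:
Round 1: pos1(id23) recv 97: fwd; pos2(id73) recv 23: drop; pos3(id66) recv 73: fwd; pos4(id19) recv 66: fwd; pos5(id68) recv 19: drop; pos6(id10) recv 68: fwd; pos7(id38) recv 10: drop; pos0(id97) recv 38: drop
Round 2: pos2(id73) recv 97: fwd; pos4(id19) recv 73: fwd; pos5(id68) recv 66: drop; pos7(id38) recv 68: fwd
Round 3: pos3(id66) recv 97: fwd; pos5(id68) recv 73: fwd; pos0(id97) recv 68: drop
Round 4: pos4(id19) recv 97: fwd; pos6(id10) recv 73: fwd
Round 5: pos5(id68) recv 97: fwd; pos7(id38) recv 73: fwd
Round 6: pos6(id10) recv 97: fwd; pos0(id97) recv 73: drop
Round 7: pos7(id38) recv 97: fwd
Round 8: pos0(id97) recv 97: ELECTED
Message ID 68 originates at pos 5; dropped at pos 0 in round 3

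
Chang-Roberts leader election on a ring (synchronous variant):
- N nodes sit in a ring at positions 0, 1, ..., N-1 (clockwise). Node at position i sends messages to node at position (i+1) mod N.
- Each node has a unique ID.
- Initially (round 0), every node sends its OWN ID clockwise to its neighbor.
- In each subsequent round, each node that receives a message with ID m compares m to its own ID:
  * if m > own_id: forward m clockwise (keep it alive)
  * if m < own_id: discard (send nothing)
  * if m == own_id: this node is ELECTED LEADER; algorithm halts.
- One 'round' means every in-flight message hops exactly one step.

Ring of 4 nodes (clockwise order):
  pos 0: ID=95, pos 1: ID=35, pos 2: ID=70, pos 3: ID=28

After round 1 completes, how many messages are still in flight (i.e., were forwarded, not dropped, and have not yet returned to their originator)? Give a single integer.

Round 1: pos1(id35) recv 95: fwd; pos2(id70) recv 35: drop; pos3(id28) recv 70: fwd; pos0(id95) recv 28: drop
After round 1: 2 messages still in flight

Answer: 2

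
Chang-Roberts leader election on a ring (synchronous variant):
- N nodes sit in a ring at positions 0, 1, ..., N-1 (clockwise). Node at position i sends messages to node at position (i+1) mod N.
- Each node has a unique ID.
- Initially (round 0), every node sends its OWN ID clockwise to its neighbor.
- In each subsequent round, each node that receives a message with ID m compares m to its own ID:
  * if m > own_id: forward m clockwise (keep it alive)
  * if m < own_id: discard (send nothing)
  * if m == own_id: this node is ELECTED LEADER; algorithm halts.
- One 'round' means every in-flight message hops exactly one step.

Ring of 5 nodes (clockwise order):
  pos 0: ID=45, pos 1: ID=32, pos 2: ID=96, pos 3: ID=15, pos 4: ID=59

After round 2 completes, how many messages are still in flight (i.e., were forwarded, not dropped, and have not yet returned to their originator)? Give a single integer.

Answer: 2

Derivation:
Round 1: pos1(id32) recv 45: fwd; pos2(id96) recv 32: drop; pos3(id15) recv 96: fwd; pos4(id59) recv 15: drop; pos0(id45) recv 59: fwd
Round 2: pos2(id96) recv 45: drop; pos4(id59) recv 96: fwd; pos1(id32) recv 59: fwd
After round 2: 2 messages still in flight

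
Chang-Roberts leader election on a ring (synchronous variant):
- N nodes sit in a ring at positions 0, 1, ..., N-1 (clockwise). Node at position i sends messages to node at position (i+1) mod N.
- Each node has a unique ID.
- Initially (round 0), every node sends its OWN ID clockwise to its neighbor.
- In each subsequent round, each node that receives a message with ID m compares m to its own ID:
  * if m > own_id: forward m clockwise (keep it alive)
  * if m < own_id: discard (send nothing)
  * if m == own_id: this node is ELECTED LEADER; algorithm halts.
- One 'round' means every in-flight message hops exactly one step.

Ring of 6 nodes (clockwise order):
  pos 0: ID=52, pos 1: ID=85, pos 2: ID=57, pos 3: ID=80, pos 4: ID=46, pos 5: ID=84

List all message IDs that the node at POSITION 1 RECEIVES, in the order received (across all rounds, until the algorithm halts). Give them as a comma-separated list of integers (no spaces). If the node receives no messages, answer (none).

Answer: 52,84,85

Derivation:
Round 1: pos1(id85) recv 52: drop; pos2(id57) recv 85: fwd; pos3(id80) recv 57: drop; pos4(id46) recv 80: fwd; pos5(id84) recv 46: drop; pos0(id52) recv 84: fwd
Round 2: pos3(id80) recv 85: fwd; pos5(id84) recv 80: drop; pos1(id85) recv 84: drop
Round 3: pos4(id46) recv 85: fwd
Round 4: pos5(id84) recv 85: fwd
Round 5: pos0(id52) recv 85: fwd
Round 6: pos1(id85) recv 85: ELECTED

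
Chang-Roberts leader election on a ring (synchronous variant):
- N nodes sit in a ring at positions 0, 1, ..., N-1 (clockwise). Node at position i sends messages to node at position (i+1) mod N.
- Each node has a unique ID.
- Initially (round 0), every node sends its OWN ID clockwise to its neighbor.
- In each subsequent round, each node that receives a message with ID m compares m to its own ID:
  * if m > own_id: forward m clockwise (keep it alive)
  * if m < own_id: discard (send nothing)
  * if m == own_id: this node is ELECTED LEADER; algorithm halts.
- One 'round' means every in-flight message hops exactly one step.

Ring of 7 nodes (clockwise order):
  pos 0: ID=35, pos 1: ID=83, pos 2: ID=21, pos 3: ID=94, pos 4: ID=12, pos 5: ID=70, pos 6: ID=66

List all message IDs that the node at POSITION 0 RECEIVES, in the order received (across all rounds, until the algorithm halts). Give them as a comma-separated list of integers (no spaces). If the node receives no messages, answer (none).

Round 1: pos1(id83) recv 35: drop; pos2(id21) recv 83: fwd; pos3(id94) recv 21: drop; pos4(id12) recv 94: fwd; pos5(id70) recv 12: drop; pos6(id66) recv 70: fwd; pos0(id35) recv 66: fwd
Round 2: pos3(id94) recv 83: drop; pos5(id70) recv 94: fwd; pos0(id35) recv 70: fwd; pos1(id83) recv 66: drop
Round 3: pos6(id66) recv 94: fwd; pos1(id83) recv 70: drop
Round 4: pos0(id35) recv 94: fwd
Round 5: pos1(id83) recv 94: fwd
Round 6: pos2(id21) recv 94: fwd
Round 7: pos3(id94) recv 94: ELECTED

Answer: 66,70,94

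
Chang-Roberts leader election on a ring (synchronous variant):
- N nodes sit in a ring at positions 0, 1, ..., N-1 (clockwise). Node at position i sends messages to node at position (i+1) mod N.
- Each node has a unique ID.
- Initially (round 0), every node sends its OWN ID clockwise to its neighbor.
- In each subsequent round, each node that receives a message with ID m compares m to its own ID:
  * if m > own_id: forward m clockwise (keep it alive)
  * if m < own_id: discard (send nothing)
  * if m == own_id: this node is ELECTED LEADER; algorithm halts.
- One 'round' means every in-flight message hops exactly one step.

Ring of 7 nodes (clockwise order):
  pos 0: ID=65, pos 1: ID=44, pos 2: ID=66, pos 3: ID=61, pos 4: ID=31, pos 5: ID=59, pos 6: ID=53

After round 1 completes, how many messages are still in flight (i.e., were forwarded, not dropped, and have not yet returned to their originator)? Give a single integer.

Round 1: pos1(id44) recv 65: fwd; pos2(id66) recv 44: drop; pos3(id61) recv 66: fwd; pos4(id31) recv 61: fwd; pos5(id59) recv 31: drop; pos6(id53) recv 59: fwd; pos0(id65) recv 53: drop
After round 1: 4 messages still in flight

Answer: 4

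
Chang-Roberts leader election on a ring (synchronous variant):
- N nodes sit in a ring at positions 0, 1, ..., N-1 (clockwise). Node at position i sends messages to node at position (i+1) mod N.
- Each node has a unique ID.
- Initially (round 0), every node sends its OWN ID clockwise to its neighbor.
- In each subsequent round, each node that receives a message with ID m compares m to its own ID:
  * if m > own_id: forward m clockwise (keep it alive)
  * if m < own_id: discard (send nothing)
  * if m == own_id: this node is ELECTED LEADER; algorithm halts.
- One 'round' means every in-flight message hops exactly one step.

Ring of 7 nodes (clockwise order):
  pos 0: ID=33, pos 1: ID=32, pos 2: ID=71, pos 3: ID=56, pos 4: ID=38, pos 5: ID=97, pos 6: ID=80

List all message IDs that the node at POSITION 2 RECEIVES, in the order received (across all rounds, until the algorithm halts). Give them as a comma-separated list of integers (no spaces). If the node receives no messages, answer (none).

Round 1: pos1(id32) recv 33: fwd; pos2(id71) recv 32: drop; pos3(id56) recv 71: fwd; pos4(id38) recv 56: fwd; pos5(id97) recv 38: drop; pos6(id80) recv 97: fwd; pos0(id33) recv 80: fwd
Round 2: pos2(id71) recv 33: drop; pos4(id38) recv 71: fwd; pos5(id97) recv 56: drop; pos0(id33) recv 97: fwd; pos1(id32) recv 80: fwd
Round 3: pos5(id97) recv 71: drop; pos1(id32) recv 97: fwd; pos2(id71) recv 80: fwd
Round 4: pos2(id71) recv 97: fwd; pos3(id56) recv 80: fwd
Round 5: pos3(id56) recv 97: fwd; pos4(id38) recv 80: fwd
Round 6: pos4(id38) recv 97: fwd; pos5(id97) recv 80: drop
Round 7: pos5(id97) recv 97: ELECTED

Answer: 32,33,80,97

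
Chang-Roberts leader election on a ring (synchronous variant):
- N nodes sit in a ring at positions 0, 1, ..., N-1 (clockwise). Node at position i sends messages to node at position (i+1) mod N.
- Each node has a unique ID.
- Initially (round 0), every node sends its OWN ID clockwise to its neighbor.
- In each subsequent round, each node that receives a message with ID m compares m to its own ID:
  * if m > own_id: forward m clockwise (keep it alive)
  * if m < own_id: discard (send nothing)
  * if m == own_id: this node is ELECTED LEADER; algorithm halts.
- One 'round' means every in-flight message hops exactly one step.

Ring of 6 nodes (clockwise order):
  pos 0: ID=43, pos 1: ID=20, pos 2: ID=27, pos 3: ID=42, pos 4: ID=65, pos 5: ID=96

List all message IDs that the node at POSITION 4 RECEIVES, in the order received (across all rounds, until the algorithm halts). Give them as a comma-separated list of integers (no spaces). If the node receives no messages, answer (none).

Answer: 42,43,96

Derivation:
Round 1: pos1(id20) recv 43: fwd; pos2(id27) recv 20: drop; pos3(id42) recv 27: drop; pos4(id65) recv 42: drop; pos5(id96) recv 65: drop; pos0(id43) recv 96: fwd
Round 2: pos2(id27) recv 43: fwd; pos1(id20) recv 96: fwd
Round 3: pos3(id42) recv 43: fwd; pos2(id27) recv 96: fwd
Round 4: pos4(id65) recv 43: drop; pos3(id42) recv 96: fwd
Round 5: pos4(id65) recv 96: fwd
Round 6: pos5(id96) recv 96: ELECTED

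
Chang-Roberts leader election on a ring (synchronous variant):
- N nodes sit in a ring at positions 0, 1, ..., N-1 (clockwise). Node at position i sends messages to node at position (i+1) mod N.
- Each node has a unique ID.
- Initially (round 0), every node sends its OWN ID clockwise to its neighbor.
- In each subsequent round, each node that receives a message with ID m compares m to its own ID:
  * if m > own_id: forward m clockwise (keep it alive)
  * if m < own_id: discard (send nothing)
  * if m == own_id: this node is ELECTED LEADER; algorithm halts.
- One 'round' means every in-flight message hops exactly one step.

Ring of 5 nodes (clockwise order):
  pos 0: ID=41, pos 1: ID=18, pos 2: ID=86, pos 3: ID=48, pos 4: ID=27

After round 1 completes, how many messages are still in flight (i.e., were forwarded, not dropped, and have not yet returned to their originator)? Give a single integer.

Round 1: pos1(id18) recv 41: fwd; pos2(id86) recv 18: drop; pos3(id48) recv 86: fwd; pos4(id27) recv 48: fwd; pos0(id41) recv 27: drop
After round 1: 3 messages still in flight

Answer: 3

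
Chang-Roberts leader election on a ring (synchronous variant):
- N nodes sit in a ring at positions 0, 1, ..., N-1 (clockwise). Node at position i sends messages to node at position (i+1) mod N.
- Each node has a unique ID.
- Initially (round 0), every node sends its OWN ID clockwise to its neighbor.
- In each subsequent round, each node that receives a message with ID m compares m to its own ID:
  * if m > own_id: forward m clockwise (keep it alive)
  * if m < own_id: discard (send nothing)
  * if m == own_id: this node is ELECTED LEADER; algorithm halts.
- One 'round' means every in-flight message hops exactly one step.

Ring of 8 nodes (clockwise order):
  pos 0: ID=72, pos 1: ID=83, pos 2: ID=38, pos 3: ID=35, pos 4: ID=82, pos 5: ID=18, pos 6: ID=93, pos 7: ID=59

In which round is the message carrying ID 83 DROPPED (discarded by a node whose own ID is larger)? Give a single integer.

Round 1: pos1(id83) recv 72: drop; pos2(id38) recv 83: fwd; pos3(id35) recv 38: fwd; pos4(id82) recv 35: drop; pos5(id18) recv 82: fwd; pos6(id93) recv 18: drop; pos7(id59) recv 93: fwd; pos0(id72) recv 59: drop
Round 2: pos3(id35) recv 83: fwd; pos4(id82) recv 38: drop; pos6(id93) recv 82: drop; pos0(id72) recv 93: fwd
Round 3: pos4(id82) recv 83: fwd; pos1(id83) recv 93: fwd
Round 4: pos5(id18) recv 83: fwd; pos2(id38) recv 93: fwd
Round 5: pos6(id93) recv 83: drop; pos3(id35) recv 93: fwd
Round 6: pos4(id82) recv 93: fwd
Round 7: pos5(id18) recv 93: fwd
Round 8: pos6(id93) recv 93: ELECTED
Message ID 83 originates at pos 1; dropped at pos 6 in round 5

Answer: 5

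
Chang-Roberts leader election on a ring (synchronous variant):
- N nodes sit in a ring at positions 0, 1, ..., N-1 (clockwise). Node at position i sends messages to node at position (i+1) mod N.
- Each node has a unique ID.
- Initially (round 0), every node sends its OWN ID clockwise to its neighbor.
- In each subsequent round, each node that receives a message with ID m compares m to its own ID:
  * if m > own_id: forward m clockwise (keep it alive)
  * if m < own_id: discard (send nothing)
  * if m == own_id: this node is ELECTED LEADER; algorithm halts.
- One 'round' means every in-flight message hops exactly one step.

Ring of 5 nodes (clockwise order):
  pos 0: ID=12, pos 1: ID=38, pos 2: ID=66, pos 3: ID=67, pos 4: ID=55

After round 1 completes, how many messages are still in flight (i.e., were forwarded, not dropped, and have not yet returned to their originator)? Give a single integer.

Answer: 2

Derivation:
Round 1: pos1(id38) recv 12: drop; pos2(id66) recv 38: drop; pos3(id67) recv 66: drop; pos4(id55) recv 67: fwd; pos0(id12) recv 55: fwd
After round 1: 2 messages still in flight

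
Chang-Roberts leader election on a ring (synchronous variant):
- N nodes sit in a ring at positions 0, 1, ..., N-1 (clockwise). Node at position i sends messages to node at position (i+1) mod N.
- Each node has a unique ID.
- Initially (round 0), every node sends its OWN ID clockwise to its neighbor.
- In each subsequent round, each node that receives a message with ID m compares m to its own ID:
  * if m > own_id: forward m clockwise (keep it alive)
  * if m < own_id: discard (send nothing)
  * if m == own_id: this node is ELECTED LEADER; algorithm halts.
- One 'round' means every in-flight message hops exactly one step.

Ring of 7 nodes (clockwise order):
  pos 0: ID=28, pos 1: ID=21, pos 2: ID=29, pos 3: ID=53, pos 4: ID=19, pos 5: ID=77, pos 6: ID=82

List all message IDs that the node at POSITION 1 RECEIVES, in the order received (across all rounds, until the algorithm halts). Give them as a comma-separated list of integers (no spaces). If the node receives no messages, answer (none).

Round 1: pos1(id21) recv 28: fwd; pos2(id29) recv 21: drop; pos3(id53) recv 29: drop; pos4(id19) recv 53: fwd; pos5(id77) recv 19: drop; pos6(id82) recv 77: drop; pos0(id28) recv 82: fwd
Round 2: pos2(id29) recv 28: drop; pos5(id77) recv 53: drop; pos1(id21) recv 82: fwd
Round 3: pos2(id29) recv 82: fwd
Round 4: pos3(id53) recv 82: fwd
Round 5: pos4(id19) recv 82: fwd
Round 6: pos5(id77) recv 82: fwd
Round 7: pos6(id82) recv 82: ELECTED

Answer: 28,82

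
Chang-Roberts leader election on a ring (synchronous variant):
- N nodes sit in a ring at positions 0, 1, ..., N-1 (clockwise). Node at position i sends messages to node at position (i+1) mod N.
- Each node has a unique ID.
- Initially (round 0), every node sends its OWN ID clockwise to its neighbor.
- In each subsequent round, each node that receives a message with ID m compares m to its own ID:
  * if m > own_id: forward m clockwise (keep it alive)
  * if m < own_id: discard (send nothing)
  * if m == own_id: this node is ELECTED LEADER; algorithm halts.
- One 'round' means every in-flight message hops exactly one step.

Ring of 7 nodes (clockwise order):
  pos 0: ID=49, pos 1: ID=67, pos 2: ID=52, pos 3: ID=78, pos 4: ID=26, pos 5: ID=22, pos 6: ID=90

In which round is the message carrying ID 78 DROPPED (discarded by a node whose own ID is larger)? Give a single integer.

Answer: 3

Derivation:
Round 1: pos1(id67) recv 49: drop; pos2(id52) recv 67: fwd; pos3(id78) recv 52: drop; pos4(id26) recv 78: fwd; pos5(id22) recv 26: fwd; pos6(id90) recv 22: drop; pos0(id49) recv 90: fwd
Round 2: pos3(id78) recv 67: drop; pos5(id22) recv 78: fwd; pos6(id90) recv 26: drop; pos1(id67) recv 90: fwd
Round 3: pos6(id90) recv 78: drop; pos2(id52) recv 90: fwd
Round 4: pos3(id78) recv 90: fwd
Round 5: pos4(id26) recv 90: fwd
Round 6: pos5(id22) recv 90: fwd
Round 7: pos6(id90) recv 90: ELECTED
Message ID 78 originates at pos 3; dropped at pos 6 in round 3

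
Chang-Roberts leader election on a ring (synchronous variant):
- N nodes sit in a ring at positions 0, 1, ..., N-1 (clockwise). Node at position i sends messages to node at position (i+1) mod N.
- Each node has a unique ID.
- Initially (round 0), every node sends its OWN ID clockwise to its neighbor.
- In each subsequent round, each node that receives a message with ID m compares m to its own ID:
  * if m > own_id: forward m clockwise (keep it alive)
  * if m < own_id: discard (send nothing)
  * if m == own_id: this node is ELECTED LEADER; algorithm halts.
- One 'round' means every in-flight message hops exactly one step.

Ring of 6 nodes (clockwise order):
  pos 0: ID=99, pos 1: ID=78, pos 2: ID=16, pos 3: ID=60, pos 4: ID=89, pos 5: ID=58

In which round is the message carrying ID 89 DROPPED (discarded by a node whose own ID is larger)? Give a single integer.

Round 1: pos1(id78) recv 99: fwd; pos2(id16) recv 78: fwd; pos3(id60) recv 16: drop; pos4(id89) recv 60: drop; pos5(id58) recv 89: fwd; pos0(id99) recv 58: drop
Round 2: pos2(id16) recv 99: fwd; pos3(id60) recv 78: fwd; pos0(id99) recv 89: drop
Round 3: pos3(id60) recv 99: fwd; pos4(id89) recv 78: drop
Round 4: pos4(id89) recv 99: fwd
Round 5: pos5(id58) recv 99: fwd
Round 6: pos0(id99) recv 99: ELECTED
Message ID 89 originates at pos 4; dropped at pos 0 in round 2

Answer: 2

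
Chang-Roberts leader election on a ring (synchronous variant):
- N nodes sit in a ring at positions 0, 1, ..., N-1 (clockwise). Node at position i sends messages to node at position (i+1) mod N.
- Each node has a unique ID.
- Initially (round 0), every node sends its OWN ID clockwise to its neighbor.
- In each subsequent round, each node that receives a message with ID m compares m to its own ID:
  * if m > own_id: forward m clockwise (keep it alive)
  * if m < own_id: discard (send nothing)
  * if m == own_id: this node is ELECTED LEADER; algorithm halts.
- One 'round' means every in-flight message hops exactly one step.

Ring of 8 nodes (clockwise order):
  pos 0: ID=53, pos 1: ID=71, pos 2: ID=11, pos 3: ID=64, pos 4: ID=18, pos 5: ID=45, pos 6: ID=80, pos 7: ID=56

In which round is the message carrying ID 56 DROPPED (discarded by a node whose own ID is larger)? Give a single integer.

Answer: 2

Derivation:
Round 1: pos1(id71) recv 53: drop; pos2(id11) recv 71: fwd; pos3(id64) recv 11: drop; pos4(id18) recv 64: fwd; pos5(id45) recv 18: drop; pos6(id80) recv 45: drop; pos7(id56) recv 80: fwd; pos0(id53) recv 56: fwd
Round 2: pos3(id64) recv 71: fwd; pos5(id45) recv 64: fwd; pos0(id53) recv 80: fwd; pos1(id71) recv 56: drop
Round 3: pos4(id18) recv 71: fwd; pos6(id80) recv 64: drop; pos1(id71) recv 80: fwd
Round 4: pos5(id45) recv 71: fwd; pos2(id11) recv 80: fwd
Round 5: pos6(id80) recv 71: drop; pos3(id64) recv 80: fwd
Round 6: pos4(id18) recv 80: fwd
Round 7: pos5(id45) recv 80: fwd
Round 8: pos6(id80) recv 80: ELECTED
Message ID 56 originates at pos 7; dropped at pos 1 in round 2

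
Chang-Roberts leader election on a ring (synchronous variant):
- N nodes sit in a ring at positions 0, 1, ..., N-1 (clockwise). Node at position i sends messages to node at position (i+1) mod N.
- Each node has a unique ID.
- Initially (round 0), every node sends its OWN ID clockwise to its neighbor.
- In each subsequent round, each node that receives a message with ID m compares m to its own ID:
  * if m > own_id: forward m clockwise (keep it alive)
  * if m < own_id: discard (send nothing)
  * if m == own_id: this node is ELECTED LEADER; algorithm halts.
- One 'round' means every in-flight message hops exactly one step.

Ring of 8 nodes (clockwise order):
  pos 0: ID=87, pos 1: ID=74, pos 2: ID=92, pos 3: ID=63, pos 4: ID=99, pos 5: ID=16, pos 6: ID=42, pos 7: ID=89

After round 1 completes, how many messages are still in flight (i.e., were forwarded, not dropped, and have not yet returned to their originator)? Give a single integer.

Round 1: pos1(id74) recv 87: fwd; pos2(id92) recv 74: drop; pos3(id63) recv 92: fwd; pos4(id99) recv 63: drop; pos5(id16) recv 99: fwd; pos6(id42) recv 16: drop; pos7(id89) recv 42: drop; pos0(id87) recv 89: fwd
After round 1: 4 messages still in flight

Answer: 4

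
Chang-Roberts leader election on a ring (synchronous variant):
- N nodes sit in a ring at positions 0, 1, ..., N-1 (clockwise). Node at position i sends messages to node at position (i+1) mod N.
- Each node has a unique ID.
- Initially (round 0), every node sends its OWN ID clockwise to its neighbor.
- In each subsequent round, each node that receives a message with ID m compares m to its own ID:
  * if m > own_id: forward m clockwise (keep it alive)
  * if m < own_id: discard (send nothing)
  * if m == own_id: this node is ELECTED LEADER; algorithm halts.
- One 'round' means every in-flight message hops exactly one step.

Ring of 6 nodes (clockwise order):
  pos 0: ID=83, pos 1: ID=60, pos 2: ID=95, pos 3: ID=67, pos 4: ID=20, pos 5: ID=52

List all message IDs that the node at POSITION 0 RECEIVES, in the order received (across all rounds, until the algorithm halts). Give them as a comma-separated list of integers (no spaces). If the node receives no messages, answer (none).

Answer: 52,67,95

Derivation:
Round 1: pos1(id60) recv 83: fwd; pos2(id95) recv 60: drop; pos3(id67) recv 95: fwd; pos4(id20) recv 67: fwd; pos5(id52) recv 20: drop; pos0(id83) recv 52: drop
Round 2: pos2(id95) recv 83: drop; pos4(id20) recv 95: fwd; pos5(id52) recv 67: fwd
Round 3: pos5(id52) recv 95: fwd; pos0(id83) recv 67: drop
Round 4: pos0(id83) recv 95: fwd
Round 5: pos1(id60) recv 95: fwd
Round 6: pos2(id95) recv 95: ELECTED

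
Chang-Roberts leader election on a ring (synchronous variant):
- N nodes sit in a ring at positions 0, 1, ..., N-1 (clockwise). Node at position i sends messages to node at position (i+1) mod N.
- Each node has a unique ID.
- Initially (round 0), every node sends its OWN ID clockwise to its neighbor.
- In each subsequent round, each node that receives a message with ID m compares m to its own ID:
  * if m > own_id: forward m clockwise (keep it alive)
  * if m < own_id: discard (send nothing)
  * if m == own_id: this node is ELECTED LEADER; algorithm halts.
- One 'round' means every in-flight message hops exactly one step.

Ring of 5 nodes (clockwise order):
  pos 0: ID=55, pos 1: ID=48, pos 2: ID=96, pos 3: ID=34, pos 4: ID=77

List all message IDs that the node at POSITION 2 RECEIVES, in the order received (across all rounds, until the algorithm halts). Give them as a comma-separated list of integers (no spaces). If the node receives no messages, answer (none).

Round 1: pos1(id48) recv 55: fwd; pos2(id96) recv 48: drop; pos3(id34) recv 96: fwd; pos4(id77) recv 34: drop; pos0(id55) recv 77: fwd
Round 2: pos2(id96) recv 55: drop; pos4(id77) recv 96: fwd; pos1(id48) recv 77: fwd
Round 3: pos0(id55) recv 96: fwd; pos2(id96) recv 77: drop
Round 4: pos1(id48) recv 96: fwd
Round 5: pos2(id96) recv 96: ELECTED

Answer: 48,55,77,96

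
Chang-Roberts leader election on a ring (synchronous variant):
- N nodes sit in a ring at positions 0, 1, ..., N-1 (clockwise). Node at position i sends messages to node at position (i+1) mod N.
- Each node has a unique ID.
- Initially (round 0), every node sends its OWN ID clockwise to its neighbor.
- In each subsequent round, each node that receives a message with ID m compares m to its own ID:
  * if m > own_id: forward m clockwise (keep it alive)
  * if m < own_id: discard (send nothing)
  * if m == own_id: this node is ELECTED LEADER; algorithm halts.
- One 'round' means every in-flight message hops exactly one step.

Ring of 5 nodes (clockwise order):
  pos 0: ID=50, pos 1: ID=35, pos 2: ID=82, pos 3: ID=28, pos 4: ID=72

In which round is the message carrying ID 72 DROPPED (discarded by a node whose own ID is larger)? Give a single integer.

Answer: 3

Derivation:
Round 1: pos1(id35) recv 50: fwd; pos2(id82) recv 35: drop; pos3(id28) recv 82: fwd; pos4(id72) recv 28: drop; pos0(id50) recv 72: fwd
Round 2: pos2(id82) recv 50: drop; pos4(id72) recv 82: fwd; pos1(id35) recv 72: fwd
Round 3: pos0(id50) recv 82: fwd; pos2(id82) recv 72: drop
Round 4: pos1(id35) recv 82: fwd
Round 5: pos2(id82) recv 82: ELECTED
Message ID 72 originates at pos 4; dropped at pos 2 in round 3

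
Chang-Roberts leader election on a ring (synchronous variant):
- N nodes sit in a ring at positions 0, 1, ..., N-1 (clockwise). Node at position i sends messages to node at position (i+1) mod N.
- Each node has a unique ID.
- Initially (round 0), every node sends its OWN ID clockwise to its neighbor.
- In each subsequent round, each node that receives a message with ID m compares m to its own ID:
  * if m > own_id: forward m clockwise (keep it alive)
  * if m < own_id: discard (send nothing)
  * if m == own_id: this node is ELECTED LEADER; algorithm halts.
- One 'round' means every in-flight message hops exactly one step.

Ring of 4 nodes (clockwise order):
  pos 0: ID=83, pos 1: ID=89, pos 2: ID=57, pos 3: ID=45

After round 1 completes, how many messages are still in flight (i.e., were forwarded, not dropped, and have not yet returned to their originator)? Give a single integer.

Round 1: pos1(id89) recv 83: drop; pos2(id57) recv 89: fwd; pos3(id45) recv 57: fwd; pos0(id83) recv 45: drop
After round 1: 2 messages still in flight

Answer: 2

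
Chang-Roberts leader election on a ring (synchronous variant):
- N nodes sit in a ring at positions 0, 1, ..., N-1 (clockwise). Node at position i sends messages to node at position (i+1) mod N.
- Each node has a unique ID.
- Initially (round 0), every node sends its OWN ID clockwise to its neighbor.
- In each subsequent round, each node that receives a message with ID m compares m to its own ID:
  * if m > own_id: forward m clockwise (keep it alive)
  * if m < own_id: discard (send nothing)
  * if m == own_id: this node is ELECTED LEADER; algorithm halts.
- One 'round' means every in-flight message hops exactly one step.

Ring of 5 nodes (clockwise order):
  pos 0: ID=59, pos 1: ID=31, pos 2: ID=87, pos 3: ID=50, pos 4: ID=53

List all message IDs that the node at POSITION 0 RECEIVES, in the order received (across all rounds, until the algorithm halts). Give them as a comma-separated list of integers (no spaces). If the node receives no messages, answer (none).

Answer: 53,87

Derivation:
Round 1: pos1(id31) recv 59: fwd; pos2(id87) recv 31: drop; pos3(id50) recv 87: fwd; pos4(id53) recv 50: drop; pos0(id59) recv 53: drop
Round 2: pos2(id87) recv 59: drop; pos4(id53) recv 87: fwd
Round 3: pos0(id59) recv 87: fwd
Round 4: pos1(id31) recv 87: fwd
Round 5: pos2(id87) recv 87: ELECTED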